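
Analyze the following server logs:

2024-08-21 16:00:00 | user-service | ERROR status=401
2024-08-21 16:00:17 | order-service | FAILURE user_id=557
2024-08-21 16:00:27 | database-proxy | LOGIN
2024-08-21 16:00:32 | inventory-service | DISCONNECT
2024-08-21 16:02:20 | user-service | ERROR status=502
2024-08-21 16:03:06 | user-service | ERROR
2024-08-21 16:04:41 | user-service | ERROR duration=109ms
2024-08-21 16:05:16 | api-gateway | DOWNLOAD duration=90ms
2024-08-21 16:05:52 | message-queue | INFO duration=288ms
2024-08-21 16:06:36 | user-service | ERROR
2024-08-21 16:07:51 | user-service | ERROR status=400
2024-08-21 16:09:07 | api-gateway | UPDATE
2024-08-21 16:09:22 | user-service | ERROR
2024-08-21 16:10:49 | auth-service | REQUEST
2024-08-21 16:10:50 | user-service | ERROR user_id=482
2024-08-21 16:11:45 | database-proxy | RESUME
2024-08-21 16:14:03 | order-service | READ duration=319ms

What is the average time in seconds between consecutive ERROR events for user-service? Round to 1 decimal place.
92.9

To calculate average interval:

1. Find all ERROR events for user-service in order
2. Calculate time gaps between consecutive events
3. Compute mean of gaps: 650 / 7 = 92.9 seconds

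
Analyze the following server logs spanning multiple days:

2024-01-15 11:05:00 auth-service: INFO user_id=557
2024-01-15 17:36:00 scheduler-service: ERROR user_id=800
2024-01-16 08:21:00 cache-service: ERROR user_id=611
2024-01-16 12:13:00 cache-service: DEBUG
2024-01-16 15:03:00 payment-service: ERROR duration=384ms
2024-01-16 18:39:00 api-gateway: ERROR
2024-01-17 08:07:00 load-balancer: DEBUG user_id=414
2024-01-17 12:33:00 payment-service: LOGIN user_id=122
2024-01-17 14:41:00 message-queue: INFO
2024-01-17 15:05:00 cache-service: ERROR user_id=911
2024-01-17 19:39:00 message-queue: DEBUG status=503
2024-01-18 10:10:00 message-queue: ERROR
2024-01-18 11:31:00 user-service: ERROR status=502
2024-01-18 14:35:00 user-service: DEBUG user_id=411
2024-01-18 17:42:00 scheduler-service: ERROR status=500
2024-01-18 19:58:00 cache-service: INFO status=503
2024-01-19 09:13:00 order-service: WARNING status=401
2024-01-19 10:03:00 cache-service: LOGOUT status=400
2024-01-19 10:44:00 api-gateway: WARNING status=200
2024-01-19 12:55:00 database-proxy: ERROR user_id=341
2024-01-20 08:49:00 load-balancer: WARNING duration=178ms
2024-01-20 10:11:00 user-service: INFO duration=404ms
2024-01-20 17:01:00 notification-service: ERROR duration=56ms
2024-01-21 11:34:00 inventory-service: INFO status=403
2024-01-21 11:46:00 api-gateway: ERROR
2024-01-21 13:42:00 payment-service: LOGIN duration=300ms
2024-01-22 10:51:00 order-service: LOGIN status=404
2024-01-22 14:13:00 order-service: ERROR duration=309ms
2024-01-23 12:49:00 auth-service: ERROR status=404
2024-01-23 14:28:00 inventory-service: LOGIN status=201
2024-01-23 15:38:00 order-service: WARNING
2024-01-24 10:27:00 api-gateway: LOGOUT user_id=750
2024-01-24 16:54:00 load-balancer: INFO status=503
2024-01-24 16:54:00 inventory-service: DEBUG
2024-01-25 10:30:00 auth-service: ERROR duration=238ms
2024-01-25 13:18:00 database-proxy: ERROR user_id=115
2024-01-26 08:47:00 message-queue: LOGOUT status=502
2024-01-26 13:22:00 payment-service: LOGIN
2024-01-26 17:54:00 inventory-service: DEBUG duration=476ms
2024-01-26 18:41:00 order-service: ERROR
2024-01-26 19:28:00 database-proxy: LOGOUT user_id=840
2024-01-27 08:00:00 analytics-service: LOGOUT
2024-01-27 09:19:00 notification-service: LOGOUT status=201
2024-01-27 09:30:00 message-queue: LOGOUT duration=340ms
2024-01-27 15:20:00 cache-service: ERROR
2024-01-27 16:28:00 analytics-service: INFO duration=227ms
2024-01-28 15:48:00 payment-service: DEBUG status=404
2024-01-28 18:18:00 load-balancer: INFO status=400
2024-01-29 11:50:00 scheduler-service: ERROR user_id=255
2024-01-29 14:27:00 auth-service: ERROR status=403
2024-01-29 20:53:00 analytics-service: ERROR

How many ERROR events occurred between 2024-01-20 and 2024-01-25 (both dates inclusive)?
6

To filter by date range:

1. Date range: 2024-01-20 through 2024-01-25, both dates inclusive
2. Filter for ERROR events whose date falls in this range
3. Count matching events: 6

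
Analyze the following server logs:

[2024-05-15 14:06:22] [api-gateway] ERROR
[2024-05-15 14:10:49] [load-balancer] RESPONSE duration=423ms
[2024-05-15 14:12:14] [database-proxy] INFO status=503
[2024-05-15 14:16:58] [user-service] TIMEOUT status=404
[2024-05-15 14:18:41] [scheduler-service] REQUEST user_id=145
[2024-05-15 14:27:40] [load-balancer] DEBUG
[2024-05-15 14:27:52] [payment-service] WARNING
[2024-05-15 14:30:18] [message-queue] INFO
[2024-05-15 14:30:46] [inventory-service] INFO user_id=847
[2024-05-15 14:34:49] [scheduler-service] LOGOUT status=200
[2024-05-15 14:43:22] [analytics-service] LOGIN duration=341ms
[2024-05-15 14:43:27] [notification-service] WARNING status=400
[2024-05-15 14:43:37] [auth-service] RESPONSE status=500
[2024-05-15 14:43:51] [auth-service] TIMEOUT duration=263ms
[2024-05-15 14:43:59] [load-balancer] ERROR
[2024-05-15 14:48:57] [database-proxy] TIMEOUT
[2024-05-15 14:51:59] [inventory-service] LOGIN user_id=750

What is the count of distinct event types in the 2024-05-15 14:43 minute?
5

To count unique event types:

1. Filter events in the minute starting at 2024-05-15 14:43
2. Extract event types from matching entries
3. Count unique types: 5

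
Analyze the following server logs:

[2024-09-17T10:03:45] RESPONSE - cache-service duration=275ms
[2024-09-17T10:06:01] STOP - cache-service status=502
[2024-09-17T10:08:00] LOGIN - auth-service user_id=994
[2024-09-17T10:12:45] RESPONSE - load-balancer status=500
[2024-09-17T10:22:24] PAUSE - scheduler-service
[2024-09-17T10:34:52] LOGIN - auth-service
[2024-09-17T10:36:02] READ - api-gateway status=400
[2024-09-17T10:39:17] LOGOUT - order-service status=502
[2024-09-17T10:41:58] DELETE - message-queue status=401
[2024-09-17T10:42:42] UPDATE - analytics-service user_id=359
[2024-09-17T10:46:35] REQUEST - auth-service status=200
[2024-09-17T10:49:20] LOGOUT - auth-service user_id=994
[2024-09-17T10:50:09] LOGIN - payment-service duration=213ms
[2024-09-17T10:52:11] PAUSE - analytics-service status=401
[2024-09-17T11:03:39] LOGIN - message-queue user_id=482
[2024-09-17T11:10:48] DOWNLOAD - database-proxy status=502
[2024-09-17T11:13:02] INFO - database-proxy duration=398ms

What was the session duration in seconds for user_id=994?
2480

To calculate session duration:

1. Find LOGIN event for user_id=994: 2024-09-17T10:08:00
2. Find LOGOUT event for user_id=994: 2024-09-17T10:49:20
3. Session duration: 2024-09-17T10:49:20 - 2024-09-17T10:08:00 = 2480 seconds (41 minutes)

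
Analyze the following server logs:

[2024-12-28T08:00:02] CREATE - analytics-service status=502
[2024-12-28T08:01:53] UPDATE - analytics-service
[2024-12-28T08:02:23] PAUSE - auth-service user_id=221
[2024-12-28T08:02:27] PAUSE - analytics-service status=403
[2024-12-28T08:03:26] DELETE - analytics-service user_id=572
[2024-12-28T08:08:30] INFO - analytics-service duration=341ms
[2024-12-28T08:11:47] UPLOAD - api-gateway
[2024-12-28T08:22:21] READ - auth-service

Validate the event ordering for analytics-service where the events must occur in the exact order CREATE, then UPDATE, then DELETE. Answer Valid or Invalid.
Valid

To validate ordering:

1. Required order: CREATE → UPDATE → DELETE
2. Rule: the events must occur in the exact order CREATE, then UPDATE, then DELETE
3. Check actual order of events for analytics-service
4. Result: Valid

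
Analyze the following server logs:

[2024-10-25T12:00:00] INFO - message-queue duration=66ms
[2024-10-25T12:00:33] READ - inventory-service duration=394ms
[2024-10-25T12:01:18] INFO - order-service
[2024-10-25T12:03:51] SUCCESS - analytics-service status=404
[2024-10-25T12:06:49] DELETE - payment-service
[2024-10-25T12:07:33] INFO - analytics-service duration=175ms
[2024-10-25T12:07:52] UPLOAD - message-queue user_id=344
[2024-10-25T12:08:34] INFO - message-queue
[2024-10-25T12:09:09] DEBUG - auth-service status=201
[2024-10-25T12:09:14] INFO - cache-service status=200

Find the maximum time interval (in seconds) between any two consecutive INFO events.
375

To find the longest gap:

1. Extract all INFO events in chronological order
2. Calculate time differences between consecutive events
3. Find the maximum difference
4. Longest gap: 375 seconds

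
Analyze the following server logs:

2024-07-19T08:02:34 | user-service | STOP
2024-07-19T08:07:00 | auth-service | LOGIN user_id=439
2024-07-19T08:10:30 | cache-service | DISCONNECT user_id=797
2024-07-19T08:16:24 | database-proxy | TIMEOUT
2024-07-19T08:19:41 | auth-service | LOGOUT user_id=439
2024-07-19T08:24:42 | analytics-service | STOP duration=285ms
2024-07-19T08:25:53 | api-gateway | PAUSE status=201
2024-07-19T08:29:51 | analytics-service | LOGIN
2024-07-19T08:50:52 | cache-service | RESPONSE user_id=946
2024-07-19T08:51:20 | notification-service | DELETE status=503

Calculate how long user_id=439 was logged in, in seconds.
761

To calculate session duration:

1. Find LOGIN event for user_id=439: 2024-07-19T08:07:00
2. Find LOGOUT event for user_id=439: 2024-07-19T08:19:41
3. Session duration: 2024-07-19T08:19:41 - 2024-07-19T08:07:00 = 761 seconds (12 minutes)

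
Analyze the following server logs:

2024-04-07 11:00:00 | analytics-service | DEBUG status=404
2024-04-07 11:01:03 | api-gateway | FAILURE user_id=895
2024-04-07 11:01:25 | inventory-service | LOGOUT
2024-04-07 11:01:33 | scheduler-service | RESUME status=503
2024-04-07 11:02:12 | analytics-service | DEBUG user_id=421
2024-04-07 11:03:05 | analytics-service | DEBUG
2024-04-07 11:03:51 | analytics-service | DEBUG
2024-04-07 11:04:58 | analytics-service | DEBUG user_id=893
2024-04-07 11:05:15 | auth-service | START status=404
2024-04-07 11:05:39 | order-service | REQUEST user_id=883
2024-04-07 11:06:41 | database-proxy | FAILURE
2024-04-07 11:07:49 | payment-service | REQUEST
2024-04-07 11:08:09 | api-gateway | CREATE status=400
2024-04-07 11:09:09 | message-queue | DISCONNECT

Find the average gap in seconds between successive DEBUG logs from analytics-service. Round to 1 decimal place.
74.5

To calculate average interval:

1. Find all DEBUG events for analytics-service in order
2. Calculate time gaps between consecutive events
3. Compute mean of gaps: 298 / 4 = 74.5 seconds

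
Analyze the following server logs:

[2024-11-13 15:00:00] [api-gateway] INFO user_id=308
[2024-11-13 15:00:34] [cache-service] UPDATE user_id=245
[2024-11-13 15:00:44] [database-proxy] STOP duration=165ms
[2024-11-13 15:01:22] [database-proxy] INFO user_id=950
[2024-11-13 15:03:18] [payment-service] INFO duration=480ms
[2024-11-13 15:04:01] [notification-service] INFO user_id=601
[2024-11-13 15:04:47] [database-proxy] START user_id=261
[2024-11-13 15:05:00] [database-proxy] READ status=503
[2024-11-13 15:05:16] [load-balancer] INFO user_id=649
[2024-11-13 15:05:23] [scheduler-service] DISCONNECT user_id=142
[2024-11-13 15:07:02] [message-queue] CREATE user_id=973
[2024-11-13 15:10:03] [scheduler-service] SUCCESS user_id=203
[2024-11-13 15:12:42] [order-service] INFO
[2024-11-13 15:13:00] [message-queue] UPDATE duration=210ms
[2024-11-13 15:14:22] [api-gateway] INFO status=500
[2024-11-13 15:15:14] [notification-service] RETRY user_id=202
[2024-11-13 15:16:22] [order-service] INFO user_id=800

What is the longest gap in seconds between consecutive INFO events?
446

To find the longest gap:

1. Extract all INFO events in chronological order
2. Calculate time differences between consecutive events
3. Find the maximum difference
4. Longest gap: 446 seconds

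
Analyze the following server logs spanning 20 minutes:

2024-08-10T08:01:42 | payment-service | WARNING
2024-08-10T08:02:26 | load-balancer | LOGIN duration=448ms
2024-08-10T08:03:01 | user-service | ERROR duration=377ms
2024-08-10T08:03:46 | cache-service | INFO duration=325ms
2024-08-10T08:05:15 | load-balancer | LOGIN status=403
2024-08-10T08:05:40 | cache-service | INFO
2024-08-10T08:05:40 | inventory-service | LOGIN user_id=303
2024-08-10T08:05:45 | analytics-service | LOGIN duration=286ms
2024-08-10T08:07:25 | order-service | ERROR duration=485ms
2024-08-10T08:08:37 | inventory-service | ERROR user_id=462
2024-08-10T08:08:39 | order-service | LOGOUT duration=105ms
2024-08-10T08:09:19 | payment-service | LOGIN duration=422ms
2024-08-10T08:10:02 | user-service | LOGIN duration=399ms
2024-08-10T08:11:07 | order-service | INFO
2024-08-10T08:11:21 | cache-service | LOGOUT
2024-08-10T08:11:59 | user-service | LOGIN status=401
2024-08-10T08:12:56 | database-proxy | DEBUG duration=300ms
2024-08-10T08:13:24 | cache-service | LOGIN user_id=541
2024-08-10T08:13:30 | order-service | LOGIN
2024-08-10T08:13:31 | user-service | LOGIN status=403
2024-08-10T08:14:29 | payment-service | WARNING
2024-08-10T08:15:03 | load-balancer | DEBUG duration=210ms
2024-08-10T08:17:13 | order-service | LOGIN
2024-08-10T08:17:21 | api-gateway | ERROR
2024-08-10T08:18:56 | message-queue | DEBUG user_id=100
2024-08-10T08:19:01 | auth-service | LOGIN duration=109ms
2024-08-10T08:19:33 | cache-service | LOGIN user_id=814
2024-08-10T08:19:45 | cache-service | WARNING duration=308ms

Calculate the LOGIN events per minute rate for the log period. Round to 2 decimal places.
0.65

To calculate the rate:

1. Count total LOGIN events: 13
2. Total time period: 20 minutes
3. Rate = 13 / 20 = 0.65 events per minute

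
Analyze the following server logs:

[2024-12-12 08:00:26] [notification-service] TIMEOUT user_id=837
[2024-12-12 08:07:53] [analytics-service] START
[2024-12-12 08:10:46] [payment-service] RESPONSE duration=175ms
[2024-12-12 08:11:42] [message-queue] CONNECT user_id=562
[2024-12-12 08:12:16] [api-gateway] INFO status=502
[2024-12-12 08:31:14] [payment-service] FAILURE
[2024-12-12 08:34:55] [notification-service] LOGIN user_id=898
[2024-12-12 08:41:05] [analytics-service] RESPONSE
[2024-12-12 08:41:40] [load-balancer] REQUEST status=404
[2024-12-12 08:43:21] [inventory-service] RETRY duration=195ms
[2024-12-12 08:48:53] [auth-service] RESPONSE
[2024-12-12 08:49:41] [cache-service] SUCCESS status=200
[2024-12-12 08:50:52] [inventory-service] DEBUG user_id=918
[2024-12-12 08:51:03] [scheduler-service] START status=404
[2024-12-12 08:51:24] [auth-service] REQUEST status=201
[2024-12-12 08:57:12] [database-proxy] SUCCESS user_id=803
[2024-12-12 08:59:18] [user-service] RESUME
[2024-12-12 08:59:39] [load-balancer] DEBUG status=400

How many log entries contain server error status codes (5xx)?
1

To find matching entries:

1. Pattern to match: server error status codes (5xx)
2. Scan each log entry for the pattern
3. Count matches: 1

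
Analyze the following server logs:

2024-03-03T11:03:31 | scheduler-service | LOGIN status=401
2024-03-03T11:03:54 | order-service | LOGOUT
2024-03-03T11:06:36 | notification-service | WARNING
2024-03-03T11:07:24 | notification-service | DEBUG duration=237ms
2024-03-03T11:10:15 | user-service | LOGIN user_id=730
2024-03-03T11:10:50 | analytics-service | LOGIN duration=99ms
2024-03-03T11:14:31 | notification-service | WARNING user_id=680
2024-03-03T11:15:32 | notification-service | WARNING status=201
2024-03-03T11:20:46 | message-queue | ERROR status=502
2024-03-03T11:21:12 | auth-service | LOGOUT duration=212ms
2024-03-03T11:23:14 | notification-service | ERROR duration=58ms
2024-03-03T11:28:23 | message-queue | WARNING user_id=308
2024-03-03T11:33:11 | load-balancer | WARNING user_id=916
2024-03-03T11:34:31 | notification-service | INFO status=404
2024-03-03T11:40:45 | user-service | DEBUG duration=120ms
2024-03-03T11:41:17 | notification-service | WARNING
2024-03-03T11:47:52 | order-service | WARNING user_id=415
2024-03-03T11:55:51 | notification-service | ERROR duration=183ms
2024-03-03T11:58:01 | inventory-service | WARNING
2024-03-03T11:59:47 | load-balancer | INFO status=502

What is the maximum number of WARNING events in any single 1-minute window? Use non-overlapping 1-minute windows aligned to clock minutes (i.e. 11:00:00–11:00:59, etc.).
1

To find the burst window:

1. Divide the log period into non-overlapping 1-minute windows starting at 11:00
2. Count WARNING events in each window
3. Find the window with maximum count
4. Maximum events in a window: 1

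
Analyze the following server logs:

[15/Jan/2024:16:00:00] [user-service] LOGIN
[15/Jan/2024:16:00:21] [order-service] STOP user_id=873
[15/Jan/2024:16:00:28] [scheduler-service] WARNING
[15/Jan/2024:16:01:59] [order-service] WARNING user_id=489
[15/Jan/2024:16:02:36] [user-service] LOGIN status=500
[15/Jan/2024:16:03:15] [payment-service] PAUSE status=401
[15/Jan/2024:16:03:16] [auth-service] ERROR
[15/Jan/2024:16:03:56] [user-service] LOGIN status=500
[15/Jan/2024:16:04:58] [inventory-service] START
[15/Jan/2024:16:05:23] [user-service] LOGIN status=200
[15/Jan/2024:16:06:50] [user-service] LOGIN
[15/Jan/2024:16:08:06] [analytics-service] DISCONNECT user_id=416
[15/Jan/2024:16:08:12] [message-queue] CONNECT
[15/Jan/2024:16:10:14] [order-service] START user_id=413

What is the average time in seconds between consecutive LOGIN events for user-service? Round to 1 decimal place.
102.5

To calculate average interval:

1. Find all LOGIN events for user-service in order
2. Calculate time gaps between consecutive events
3. Compute mean of gaps: 410 / 4 = 102.5 seconds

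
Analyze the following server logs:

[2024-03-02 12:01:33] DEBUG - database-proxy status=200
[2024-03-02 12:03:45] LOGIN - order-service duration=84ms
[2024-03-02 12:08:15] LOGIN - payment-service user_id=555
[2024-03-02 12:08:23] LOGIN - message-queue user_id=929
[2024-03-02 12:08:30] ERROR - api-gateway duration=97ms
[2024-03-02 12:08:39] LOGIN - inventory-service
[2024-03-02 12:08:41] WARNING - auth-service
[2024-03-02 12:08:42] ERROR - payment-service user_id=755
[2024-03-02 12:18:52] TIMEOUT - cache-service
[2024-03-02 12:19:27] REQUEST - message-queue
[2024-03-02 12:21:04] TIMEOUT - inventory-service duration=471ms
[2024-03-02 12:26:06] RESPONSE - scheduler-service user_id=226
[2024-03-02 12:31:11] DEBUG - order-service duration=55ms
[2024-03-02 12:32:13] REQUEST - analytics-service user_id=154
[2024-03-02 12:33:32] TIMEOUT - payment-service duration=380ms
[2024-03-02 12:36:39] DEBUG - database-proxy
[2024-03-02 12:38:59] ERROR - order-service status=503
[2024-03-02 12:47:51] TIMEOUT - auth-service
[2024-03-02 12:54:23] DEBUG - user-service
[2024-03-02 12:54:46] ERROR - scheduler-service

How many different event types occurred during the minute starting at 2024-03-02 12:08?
3

To count unique event types:

1. Filter events in the minute starting at 2024-03-02 12:08
2. Extract event types from matching entries
3. Count unique types: 3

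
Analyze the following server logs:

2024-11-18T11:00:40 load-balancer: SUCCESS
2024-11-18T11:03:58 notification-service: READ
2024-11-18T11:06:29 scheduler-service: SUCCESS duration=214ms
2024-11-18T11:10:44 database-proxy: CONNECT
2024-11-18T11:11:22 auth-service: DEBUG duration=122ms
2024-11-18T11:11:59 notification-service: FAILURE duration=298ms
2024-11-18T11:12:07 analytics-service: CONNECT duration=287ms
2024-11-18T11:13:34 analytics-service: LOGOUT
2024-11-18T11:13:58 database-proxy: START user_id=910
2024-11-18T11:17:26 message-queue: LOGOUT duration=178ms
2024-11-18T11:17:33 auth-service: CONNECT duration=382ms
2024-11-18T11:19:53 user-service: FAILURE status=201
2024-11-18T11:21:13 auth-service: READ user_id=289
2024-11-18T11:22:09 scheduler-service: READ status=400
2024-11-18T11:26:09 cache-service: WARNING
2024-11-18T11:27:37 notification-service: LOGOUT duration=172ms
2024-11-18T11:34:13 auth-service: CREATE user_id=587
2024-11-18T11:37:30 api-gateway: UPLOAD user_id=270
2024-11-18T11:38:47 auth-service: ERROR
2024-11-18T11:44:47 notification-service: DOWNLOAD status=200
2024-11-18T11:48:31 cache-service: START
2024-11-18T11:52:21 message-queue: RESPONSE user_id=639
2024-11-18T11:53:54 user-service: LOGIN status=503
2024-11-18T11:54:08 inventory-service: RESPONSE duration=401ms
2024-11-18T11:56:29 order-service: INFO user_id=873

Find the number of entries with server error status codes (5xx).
1

To find matching entries:

1. Pattern to match: server error status codes (5xx)
2. Scan each log entry for the pattern
3. Count matches: 1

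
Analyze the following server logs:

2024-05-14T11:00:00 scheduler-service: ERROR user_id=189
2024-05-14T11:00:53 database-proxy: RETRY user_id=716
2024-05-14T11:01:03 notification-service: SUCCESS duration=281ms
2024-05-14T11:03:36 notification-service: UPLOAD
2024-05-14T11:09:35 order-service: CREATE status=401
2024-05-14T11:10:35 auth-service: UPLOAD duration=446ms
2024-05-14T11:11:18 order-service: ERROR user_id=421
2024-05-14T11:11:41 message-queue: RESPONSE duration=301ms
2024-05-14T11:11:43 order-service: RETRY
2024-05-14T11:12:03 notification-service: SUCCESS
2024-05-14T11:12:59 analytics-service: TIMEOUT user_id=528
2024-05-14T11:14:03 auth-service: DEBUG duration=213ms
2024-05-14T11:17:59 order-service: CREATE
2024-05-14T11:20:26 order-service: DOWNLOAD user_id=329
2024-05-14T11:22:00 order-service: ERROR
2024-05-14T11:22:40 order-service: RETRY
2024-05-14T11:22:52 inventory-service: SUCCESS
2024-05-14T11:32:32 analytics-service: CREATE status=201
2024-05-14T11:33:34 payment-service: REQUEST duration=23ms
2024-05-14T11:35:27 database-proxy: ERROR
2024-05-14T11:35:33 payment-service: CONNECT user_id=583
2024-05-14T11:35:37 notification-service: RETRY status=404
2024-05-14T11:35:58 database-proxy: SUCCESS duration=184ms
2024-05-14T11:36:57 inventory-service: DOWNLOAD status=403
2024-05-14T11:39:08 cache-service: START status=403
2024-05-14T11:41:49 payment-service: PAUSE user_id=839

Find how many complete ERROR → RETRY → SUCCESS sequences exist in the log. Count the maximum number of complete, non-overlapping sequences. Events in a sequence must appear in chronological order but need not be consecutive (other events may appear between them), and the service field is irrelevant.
4

To count sequences:

1. Look for pattern: ERROR → RETRY → SUCCESS
2. Greedily scan the log in chronological order, matching each sequence element in turn (ignoring service)
3. Each time the full pattern completes, increment the count and restart matching from the next event
4. Complete non-overlapping sequences found: 4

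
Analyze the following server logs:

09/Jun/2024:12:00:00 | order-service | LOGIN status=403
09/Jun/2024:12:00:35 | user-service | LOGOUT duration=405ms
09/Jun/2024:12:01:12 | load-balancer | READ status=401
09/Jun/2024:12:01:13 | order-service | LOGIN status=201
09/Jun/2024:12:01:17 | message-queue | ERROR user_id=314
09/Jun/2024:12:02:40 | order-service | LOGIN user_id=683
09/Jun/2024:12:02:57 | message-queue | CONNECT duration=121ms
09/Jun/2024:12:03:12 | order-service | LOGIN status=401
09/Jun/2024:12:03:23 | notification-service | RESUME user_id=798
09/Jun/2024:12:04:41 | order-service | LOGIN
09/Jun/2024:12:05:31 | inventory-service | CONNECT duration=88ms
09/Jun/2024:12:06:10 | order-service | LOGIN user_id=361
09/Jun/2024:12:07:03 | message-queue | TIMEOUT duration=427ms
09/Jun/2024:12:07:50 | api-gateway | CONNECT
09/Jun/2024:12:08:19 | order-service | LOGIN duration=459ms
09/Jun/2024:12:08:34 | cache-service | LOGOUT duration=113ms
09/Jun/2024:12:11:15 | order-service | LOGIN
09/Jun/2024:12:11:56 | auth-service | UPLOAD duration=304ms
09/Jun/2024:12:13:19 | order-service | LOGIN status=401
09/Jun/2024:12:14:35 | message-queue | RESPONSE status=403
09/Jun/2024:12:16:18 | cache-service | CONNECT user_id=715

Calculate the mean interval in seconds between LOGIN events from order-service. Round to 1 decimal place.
99.9

To calculate average interval:

1. Find all LOGIN events for order-service in order
2. Calculate time gaps between consecutive events
3. Compute mean of gaps: 799 / 8 = 99.9 seconds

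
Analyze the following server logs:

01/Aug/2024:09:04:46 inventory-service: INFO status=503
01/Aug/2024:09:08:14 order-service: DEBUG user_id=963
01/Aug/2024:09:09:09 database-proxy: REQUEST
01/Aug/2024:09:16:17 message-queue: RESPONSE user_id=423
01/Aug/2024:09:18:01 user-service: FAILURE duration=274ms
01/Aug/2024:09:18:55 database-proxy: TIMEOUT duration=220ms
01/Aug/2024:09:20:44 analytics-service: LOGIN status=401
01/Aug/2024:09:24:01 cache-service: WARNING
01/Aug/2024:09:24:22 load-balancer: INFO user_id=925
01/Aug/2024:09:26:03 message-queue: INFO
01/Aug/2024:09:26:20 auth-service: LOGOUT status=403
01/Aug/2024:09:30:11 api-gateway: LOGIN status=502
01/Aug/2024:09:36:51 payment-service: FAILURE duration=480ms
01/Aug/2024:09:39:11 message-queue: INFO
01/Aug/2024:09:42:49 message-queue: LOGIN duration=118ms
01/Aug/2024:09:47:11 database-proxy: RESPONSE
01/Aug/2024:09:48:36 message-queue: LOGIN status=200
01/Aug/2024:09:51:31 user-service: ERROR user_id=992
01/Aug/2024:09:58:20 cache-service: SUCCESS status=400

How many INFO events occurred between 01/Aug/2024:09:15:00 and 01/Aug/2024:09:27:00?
2

To count events in the time window:

1. Window boundaries: 01/Aug/2024:09:15:00 to 01/Aug/2024:09:27:00
2. Filter for INFO events within this window
3. Count matching events: 2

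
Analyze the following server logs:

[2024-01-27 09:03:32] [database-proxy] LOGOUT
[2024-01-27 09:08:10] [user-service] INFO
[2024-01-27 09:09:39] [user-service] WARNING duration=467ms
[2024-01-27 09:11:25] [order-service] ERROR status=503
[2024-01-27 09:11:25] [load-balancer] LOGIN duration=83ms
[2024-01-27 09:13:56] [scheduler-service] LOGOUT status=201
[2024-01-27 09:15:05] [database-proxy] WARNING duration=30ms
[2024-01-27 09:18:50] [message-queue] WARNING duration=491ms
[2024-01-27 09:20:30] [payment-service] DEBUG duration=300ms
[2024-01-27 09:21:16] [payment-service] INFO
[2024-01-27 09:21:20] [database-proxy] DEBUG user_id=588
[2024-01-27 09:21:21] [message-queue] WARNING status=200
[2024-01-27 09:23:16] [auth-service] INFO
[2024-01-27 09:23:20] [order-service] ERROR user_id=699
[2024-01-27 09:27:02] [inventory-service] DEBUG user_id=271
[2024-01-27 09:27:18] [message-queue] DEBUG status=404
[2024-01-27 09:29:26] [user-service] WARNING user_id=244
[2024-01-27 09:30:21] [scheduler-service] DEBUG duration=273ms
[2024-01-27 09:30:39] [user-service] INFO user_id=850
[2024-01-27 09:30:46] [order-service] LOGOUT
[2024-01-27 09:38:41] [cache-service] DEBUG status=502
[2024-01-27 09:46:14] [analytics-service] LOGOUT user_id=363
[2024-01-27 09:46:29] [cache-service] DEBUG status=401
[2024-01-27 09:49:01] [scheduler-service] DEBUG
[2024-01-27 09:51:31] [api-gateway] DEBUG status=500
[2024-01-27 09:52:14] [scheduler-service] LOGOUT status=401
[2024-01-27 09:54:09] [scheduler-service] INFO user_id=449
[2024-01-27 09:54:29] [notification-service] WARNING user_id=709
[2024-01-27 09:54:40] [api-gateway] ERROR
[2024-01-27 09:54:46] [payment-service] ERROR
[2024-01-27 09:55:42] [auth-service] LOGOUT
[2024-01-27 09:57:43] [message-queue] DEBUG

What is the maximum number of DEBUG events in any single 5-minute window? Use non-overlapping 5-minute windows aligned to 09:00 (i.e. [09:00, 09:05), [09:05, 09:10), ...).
2

To find the burst window:

1. Divide the log period into non-overlapping 5-minute windows starting at 09:00
2. Count DEBUG events in each window
3. Find the window with maximum count
4. Maximum events in a window: 2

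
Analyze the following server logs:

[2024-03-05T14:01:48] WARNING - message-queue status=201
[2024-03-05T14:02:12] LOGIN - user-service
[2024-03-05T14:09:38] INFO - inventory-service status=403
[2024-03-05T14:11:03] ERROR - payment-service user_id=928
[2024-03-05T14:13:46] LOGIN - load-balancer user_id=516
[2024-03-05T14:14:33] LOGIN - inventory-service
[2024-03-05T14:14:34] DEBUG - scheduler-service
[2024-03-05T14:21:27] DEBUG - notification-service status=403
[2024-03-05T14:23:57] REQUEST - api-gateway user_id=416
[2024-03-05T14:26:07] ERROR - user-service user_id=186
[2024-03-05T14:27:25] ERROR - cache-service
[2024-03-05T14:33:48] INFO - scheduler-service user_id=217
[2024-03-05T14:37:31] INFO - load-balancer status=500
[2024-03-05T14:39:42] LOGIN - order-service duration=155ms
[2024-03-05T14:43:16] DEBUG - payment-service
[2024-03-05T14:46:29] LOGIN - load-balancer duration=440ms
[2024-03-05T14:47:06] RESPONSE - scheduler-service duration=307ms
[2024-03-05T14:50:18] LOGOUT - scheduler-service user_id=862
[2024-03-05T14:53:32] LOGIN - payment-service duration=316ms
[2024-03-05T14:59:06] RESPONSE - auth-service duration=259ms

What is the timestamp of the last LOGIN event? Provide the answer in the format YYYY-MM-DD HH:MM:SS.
2024-03-05 14:53:32

To find the last event:

1. Filter for all LOGIN events
2. Sort by timestamp
3. Select the last one
4. Timestamp: 2024-03-05 14:53:32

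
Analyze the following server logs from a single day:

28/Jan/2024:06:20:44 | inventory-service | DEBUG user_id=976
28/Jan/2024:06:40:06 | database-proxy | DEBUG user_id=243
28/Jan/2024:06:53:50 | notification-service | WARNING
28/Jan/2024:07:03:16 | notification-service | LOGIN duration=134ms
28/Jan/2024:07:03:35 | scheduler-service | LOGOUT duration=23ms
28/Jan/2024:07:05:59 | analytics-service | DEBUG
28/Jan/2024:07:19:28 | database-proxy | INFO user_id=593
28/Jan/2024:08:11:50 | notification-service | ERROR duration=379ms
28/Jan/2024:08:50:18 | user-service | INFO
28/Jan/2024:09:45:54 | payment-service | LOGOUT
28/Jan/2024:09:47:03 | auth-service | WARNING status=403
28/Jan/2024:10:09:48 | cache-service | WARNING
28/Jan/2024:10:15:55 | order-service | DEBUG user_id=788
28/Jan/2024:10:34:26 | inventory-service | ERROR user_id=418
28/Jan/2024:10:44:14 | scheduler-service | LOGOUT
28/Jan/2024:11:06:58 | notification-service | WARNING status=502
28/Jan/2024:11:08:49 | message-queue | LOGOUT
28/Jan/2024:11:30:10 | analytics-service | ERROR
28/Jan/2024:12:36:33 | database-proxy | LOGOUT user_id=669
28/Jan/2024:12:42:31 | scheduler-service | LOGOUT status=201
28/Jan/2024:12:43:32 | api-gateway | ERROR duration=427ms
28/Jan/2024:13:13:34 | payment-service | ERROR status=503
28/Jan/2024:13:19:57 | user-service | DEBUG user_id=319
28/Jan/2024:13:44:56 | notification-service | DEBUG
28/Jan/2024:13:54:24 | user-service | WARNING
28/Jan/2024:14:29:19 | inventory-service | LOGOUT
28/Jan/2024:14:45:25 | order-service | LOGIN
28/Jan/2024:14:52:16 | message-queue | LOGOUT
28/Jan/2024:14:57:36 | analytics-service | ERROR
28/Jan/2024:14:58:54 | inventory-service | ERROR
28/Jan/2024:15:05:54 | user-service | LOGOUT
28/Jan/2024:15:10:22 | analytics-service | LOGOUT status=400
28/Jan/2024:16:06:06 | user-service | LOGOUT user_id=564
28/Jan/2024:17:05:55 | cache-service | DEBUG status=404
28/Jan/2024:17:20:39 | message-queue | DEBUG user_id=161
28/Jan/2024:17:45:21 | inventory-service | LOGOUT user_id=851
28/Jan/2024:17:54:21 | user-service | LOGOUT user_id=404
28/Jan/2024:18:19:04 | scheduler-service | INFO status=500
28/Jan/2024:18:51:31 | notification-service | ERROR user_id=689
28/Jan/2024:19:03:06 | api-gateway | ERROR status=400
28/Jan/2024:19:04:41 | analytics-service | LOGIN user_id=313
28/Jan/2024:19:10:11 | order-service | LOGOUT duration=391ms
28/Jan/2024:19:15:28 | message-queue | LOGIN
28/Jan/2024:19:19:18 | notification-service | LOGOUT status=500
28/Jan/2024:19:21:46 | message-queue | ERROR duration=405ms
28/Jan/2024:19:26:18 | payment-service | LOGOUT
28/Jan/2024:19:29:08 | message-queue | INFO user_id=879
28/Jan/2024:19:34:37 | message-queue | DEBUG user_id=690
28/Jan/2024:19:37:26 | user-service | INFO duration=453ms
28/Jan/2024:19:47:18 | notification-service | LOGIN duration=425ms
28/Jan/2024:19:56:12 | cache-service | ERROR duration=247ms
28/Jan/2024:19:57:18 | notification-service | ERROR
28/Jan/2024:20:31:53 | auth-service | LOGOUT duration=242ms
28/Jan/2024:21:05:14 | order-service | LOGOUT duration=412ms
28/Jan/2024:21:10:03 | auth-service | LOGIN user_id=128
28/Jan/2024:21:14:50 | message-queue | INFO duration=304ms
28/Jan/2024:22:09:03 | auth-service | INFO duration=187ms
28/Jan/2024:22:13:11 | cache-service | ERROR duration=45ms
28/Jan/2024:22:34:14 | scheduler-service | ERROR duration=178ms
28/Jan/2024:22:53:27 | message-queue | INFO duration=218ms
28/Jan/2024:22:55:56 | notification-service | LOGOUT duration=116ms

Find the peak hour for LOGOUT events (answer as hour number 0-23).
19

To find the peak hour:

1. Group all LOGOUT events by hour
2. Count events in each hour
3. Find hour with maximum count
4. Peak hour: 19 (with 3 events)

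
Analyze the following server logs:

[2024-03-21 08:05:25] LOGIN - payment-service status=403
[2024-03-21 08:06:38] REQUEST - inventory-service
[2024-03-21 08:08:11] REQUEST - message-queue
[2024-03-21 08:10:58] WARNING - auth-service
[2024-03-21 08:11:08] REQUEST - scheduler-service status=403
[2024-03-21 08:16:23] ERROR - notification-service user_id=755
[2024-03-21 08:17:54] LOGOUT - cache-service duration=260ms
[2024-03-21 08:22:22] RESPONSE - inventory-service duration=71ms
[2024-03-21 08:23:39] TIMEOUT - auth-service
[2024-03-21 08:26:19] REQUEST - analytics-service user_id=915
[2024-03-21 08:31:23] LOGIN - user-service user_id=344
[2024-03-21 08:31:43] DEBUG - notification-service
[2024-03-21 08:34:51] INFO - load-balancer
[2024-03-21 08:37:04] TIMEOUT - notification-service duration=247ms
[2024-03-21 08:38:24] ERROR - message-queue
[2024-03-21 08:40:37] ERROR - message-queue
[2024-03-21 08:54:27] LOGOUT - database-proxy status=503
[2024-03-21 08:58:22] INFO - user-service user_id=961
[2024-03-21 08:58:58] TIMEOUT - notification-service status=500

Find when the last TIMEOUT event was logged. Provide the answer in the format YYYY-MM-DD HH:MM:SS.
2024-03-21 08:58:58

To find the last event:

1. Filter for all TIMEOUT events
2. Sort by timestamp
3. Select the last one
4. Timestamp: 2024-03-21 08:58:58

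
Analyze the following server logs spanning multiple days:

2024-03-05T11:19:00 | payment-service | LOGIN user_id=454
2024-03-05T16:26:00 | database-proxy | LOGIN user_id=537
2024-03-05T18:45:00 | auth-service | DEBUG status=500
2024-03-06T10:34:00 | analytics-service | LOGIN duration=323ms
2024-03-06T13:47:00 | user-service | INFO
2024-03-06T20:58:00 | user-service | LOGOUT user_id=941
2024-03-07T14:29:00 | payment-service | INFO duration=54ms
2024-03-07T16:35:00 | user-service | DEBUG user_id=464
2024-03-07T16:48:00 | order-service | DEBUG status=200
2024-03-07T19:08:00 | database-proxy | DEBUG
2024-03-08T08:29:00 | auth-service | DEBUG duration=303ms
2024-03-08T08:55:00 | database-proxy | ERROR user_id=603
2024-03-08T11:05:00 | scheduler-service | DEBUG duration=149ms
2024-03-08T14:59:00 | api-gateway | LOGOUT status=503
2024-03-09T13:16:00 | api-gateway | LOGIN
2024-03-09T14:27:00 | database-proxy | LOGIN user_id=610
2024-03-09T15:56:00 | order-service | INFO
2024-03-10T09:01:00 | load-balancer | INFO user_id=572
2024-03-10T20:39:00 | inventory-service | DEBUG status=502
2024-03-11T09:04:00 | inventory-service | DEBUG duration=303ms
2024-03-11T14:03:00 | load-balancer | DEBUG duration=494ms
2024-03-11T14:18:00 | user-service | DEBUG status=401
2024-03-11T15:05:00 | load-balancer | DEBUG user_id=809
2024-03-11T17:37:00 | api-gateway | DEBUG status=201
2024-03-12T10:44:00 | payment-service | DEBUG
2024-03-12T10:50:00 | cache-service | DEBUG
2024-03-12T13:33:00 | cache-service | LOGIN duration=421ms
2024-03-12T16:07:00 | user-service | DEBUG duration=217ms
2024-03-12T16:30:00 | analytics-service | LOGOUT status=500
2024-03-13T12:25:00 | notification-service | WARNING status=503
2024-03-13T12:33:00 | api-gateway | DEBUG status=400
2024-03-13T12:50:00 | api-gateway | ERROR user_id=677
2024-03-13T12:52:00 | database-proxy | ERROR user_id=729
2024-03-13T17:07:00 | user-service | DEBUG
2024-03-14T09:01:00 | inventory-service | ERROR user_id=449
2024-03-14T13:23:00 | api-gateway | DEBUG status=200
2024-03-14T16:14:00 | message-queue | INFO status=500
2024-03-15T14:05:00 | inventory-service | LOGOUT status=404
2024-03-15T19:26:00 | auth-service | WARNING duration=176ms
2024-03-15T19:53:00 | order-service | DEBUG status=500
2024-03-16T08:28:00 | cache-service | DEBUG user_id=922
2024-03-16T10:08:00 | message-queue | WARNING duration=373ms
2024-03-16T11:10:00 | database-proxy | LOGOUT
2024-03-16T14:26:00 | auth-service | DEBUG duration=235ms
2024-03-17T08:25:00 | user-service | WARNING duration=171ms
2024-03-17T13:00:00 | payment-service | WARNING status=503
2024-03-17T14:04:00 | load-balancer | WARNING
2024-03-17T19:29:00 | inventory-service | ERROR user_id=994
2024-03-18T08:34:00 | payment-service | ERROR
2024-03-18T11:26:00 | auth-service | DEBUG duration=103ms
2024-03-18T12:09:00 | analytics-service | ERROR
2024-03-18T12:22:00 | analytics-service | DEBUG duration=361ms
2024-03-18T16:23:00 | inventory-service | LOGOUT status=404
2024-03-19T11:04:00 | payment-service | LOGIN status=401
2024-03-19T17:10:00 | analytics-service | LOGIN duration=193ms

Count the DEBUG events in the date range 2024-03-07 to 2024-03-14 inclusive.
17

To filter by date range:

1. Date range: 2024-03-07 through 2024-03-14, both dates inclusive
2. Filter for DEBUG events whose date falls in this range
3. Count matching events: 17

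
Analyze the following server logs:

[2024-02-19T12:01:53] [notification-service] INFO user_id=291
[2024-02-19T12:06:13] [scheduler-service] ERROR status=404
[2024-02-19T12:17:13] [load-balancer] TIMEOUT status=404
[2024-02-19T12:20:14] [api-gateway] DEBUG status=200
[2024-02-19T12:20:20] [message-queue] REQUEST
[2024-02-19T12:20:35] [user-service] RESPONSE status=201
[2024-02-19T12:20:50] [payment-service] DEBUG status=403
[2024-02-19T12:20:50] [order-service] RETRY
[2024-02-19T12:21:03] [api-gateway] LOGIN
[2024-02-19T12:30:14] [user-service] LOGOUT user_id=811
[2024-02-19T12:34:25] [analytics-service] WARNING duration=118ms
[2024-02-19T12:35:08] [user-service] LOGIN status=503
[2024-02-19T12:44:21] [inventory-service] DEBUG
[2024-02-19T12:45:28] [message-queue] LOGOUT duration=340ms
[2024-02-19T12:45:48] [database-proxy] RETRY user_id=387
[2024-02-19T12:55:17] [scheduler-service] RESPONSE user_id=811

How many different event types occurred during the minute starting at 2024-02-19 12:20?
4

To count unique event types:

1. Filter events in the minute starting at 2024-02-19 12:20
2. Extract event types from matching entries
3. Count unique types: 4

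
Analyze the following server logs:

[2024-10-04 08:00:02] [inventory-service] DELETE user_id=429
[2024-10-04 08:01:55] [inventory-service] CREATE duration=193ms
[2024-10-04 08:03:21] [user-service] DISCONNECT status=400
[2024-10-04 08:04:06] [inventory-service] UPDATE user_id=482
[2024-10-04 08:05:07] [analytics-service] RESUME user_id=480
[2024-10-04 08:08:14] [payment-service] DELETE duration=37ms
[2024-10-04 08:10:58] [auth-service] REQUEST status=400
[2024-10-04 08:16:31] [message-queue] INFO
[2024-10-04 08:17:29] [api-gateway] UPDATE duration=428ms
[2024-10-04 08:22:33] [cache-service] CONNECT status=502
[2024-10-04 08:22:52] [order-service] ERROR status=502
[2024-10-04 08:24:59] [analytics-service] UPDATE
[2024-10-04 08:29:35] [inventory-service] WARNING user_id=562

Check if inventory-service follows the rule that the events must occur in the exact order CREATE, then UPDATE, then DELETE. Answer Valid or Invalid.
Invalid

To validate ordering:

1. Required order: CREATE → UPDATE → DELETE
2. Rule: the events must occur in the exact order CREATE, then UPDATE, then DELETE
3. Check actual order of events for inventory-service
4. Result: Invalid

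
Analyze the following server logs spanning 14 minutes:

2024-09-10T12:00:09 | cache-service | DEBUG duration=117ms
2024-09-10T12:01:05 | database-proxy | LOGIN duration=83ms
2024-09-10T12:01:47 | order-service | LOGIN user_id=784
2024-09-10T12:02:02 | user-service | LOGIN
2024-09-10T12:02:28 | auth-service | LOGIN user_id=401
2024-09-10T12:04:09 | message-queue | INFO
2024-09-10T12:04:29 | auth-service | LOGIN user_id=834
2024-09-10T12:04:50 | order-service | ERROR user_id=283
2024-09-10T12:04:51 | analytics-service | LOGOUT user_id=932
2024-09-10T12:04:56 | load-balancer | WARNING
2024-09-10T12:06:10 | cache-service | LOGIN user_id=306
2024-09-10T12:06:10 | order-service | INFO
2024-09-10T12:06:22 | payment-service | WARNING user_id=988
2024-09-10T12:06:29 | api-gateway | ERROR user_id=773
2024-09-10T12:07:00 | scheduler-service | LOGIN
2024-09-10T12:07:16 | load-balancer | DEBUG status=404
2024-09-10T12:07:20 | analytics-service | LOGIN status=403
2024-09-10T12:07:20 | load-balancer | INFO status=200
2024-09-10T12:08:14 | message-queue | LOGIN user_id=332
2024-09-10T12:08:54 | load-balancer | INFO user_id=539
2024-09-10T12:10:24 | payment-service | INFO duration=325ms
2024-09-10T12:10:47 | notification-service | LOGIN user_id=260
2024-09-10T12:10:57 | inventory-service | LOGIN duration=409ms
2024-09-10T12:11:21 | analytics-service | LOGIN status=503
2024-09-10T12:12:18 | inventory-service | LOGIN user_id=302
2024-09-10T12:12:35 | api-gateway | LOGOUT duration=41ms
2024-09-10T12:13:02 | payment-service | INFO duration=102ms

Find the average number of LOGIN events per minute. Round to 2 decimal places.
0.93

To calculate the rate:

1. Count total LOGIN events: 13
2. Total time period: 14 minutes
3. Rate = 13 / 14 = 0.93 events per minute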